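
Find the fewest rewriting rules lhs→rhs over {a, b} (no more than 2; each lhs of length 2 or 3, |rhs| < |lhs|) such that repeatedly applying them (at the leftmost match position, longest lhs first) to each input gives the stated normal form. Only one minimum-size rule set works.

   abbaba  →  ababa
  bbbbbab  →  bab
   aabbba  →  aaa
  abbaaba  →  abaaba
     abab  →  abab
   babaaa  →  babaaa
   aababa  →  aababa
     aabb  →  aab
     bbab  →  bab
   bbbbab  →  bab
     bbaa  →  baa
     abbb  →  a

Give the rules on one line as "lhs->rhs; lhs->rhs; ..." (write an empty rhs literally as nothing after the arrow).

  | abbaba => ababa
  | bbbbbab => bbab => bab
  | aabbba => aaa
  | abbaaba => abaaba

bb->b; bbb->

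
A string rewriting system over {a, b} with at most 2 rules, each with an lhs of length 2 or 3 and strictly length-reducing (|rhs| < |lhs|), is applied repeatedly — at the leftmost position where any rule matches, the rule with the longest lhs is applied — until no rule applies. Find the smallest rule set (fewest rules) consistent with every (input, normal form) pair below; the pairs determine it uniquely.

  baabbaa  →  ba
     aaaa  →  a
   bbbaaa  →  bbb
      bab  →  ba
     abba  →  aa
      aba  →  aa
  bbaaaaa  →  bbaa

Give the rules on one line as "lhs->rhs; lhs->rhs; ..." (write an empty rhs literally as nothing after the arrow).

aaa->; ab->a

  | baabbaa => baabaa => baaaa => ba
  | aaaa => a
  | bbbaaa => bbb
  | bab => ba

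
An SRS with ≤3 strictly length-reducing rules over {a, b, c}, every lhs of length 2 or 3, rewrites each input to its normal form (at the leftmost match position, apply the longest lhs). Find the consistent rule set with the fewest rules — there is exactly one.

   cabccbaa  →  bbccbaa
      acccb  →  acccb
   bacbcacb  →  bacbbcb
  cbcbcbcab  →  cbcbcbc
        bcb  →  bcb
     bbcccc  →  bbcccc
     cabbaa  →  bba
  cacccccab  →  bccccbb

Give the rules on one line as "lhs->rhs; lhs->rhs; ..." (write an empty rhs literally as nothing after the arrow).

  | cabccbaa => bbccbaa
  | acccb
  | bacbcacb => bacbbcb
  | cbcbcbcab => cbcbcbbb => cbcbcbc

bbb->bc; ca->b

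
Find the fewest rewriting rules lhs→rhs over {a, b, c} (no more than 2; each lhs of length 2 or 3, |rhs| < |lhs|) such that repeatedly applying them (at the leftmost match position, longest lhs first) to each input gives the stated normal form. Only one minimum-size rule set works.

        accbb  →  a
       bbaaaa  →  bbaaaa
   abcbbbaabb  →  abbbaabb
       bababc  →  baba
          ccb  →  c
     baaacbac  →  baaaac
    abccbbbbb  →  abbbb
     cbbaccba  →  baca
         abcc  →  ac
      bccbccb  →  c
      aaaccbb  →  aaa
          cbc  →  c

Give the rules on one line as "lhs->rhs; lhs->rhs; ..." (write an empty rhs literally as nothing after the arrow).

bc->; cb->

  | accbb => acb => a
  | bbaaaa
  | abcbbbaabb => abbbaabb
  | bababc => baba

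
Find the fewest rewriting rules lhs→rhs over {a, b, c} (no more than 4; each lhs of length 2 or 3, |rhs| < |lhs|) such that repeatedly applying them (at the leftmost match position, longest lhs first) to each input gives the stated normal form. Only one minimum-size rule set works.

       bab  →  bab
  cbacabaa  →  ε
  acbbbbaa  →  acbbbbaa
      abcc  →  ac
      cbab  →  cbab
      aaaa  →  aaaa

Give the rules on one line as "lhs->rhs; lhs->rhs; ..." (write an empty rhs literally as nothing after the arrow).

  | bab
  | cbacabaa => cbabaa => cbca => ca => ε
  | acbbbbaa
  | abcc => ac

aba->c; bc->; ca->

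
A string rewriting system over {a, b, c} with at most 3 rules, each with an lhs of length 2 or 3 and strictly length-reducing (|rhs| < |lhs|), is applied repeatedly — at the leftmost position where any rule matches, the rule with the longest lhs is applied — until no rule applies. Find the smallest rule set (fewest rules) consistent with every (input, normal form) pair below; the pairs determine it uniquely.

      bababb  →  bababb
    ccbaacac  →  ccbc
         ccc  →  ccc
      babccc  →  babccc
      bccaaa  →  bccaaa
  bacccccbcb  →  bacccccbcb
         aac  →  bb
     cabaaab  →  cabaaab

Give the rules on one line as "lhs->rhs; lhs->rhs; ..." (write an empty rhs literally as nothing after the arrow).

aac->bb; bba->

  | bababb
  | ccbaacac => ccbbbac => ccbc
  | ccc
  | babccc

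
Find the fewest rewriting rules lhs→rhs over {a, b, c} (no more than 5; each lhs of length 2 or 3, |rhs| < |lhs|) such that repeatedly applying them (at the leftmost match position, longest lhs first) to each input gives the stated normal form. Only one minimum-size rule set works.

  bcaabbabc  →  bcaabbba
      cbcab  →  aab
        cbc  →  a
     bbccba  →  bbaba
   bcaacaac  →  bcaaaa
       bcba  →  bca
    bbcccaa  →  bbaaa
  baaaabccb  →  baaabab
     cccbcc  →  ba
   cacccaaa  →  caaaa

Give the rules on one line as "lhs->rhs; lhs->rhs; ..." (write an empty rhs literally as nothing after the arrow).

abc->ba; ac->a; cb->c; cc->a

  | bcaabbabc => bcaabbba
  | cbcab => ccab => aab
  | cbc => cc => a
  | bbccba => bbaba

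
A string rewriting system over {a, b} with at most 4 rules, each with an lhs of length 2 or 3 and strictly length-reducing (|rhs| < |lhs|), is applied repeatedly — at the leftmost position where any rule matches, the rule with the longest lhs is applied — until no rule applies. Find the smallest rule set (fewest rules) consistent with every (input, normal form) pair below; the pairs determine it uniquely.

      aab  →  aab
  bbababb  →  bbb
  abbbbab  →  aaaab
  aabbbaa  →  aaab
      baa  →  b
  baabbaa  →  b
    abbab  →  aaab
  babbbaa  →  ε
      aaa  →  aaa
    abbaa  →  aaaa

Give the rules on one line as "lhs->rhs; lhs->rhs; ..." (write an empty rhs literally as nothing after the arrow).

  | aab
  | bbababb => babb => bbb
  | abbbbab => aabbab => aaaab
  | aabbbaa => aaabaa => aaaba => aaab

abb->aa; ba->b; bba->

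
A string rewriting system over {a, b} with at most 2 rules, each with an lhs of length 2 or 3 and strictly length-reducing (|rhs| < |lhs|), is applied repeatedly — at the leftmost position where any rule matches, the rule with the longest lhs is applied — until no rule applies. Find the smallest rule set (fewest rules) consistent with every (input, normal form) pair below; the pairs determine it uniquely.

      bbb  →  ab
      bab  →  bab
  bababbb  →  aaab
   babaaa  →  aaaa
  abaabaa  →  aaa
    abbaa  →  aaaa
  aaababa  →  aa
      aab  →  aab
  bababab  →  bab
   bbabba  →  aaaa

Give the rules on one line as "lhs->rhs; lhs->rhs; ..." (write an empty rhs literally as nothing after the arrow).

aba->ba; bb->a

  | bbb => ab
  | bab
  | bababbb => bbabbb => aabbb => aaab
  | babaaa => bbaaa => aaaa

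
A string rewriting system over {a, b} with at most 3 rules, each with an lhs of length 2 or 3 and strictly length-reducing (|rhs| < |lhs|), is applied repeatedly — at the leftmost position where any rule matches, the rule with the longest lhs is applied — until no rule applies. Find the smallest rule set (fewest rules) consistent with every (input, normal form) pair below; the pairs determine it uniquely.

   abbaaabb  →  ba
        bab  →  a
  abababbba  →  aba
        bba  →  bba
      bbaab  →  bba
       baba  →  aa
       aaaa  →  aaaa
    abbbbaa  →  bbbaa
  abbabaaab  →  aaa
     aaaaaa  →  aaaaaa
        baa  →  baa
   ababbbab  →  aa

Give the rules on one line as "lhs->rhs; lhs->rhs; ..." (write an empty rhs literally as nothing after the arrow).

  | abbaaabb => baaabb => baab => ba
  | bab => a
  | abababbba => aaabbba => aabba => aba
  | bba

aab->a; abb->b; bab->a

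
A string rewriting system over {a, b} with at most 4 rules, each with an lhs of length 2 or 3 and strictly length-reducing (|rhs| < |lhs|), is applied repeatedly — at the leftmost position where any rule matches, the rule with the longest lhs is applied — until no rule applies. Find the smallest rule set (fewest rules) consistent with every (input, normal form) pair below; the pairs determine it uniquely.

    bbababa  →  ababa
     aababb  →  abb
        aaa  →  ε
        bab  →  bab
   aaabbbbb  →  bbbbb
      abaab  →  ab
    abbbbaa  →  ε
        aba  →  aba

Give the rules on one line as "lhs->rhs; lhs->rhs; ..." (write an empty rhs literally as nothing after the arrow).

  | bbababa => ababa
  | aababb => abb
  | aaa => ε
  | bab

aaa->; aab->; bba->a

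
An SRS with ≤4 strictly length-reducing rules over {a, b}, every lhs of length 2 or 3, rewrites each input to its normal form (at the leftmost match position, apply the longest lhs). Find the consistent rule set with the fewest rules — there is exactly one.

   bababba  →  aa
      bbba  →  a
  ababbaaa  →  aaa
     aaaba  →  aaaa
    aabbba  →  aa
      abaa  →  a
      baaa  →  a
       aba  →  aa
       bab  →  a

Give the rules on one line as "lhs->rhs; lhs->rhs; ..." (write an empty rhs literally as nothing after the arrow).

abb->; ba->a; baa->; bab->a

  | bababba => aabba => aa
  | bbba => bba => ba => a
  | ababbaaa => aabaaa => aaa
  | aaaba => aaaa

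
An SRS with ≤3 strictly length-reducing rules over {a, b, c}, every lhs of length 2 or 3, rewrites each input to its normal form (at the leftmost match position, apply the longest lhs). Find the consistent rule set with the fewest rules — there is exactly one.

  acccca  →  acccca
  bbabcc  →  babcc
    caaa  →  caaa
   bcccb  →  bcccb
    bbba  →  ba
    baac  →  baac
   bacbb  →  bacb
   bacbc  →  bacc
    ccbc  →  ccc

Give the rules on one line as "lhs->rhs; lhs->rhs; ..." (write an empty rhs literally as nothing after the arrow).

bb->b; cbc->cc

  | acccca
  | bbabcc => babcc
  | caaa
  | bcccb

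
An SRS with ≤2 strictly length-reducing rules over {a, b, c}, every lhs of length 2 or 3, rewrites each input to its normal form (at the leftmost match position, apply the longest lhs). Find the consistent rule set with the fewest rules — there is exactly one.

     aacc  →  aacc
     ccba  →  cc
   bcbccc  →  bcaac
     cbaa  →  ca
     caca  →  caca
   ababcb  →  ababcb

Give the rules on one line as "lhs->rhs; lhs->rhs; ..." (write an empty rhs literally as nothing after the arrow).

bcc->aa; cba->c

  | aacc
  | ccba => cc
  | bcbccc => bcaac
  | cbaa => ca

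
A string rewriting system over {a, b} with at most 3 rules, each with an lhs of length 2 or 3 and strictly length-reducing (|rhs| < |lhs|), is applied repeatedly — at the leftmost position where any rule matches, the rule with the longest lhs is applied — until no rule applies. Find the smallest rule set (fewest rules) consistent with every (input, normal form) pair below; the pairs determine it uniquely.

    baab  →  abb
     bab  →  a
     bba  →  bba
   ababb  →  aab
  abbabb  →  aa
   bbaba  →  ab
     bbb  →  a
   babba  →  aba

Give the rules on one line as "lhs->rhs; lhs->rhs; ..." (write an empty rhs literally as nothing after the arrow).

  | baab => abb
  | bab => a
  | bba
  | ababb => aab

baa->ab; bab->a; bbb->a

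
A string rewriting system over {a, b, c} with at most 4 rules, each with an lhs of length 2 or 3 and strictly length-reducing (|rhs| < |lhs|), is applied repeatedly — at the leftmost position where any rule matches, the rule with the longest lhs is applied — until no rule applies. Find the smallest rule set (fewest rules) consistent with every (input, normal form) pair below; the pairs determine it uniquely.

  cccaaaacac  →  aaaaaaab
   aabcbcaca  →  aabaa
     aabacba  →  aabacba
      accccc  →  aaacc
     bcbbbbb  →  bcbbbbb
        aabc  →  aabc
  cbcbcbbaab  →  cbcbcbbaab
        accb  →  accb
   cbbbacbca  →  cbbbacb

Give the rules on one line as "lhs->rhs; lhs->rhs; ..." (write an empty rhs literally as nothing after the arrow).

bab->aa; ca->; cac->ab; ccc->aa

  | cccaaaacac => aaaaaacac => aaaaaaab
  | aabcbcaca => aabcbaba => aabcaaa => aabaa
  | aabacba
  | accccc => aaacc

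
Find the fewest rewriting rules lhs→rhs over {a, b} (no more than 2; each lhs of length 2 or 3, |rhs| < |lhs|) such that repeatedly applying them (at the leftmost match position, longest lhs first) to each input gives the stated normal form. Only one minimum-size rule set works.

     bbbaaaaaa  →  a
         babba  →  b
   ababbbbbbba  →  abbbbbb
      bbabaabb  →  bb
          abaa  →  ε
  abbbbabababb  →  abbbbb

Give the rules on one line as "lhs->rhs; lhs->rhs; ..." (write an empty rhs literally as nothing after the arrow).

  | bbbaaaaaa => bbaaaaa => baaaa => aaa => a
  | babba => bba => b
  | ababbbbbbba => abbbbbbba => abbbbbb
  | bbabaabb => bbaabb => babb => bb

aa->; ba->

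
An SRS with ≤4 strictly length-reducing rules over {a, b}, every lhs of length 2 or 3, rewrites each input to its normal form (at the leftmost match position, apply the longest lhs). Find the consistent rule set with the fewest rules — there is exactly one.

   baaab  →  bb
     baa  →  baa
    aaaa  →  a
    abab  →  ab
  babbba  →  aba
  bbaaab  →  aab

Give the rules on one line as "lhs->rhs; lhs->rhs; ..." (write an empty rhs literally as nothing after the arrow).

aaa->; bab->b; bba->; bbb->ab

  | baaab => bb
  | baa
  | aaaa => a
  | abab => ab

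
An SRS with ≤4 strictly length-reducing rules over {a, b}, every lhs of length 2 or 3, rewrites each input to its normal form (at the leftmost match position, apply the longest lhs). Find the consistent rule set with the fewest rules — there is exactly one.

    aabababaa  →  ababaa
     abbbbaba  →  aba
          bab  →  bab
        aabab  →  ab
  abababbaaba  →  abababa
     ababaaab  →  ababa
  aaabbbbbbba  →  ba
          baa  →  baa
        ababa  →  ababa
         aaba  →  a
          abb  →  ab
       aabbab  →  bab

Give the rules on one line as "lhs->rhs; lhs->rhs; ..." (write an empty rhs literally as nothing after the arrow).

  | aabababaa => ababaa
  | abbbbaba => aababa => aba
  | bab
  | aabab => ab

aab->; bb->b; bbb->a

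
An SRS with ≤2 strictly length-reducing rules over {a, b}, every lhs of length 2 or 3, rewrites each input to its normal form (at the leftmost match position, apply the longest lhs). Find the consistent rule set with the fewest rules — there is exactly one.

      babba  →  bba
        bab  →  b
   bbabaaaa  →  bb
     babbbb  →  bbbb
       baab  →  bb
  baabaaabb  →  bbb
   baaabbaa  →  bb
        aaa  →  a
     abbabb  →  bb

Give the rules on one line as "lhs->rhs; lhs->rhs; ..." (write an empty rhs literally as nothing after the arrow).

  | babba => bba
  | bab => b
  | bbabaaaa => bbaaaa => bbaa => bb
  | babbbb => bbbb

aa->; ab->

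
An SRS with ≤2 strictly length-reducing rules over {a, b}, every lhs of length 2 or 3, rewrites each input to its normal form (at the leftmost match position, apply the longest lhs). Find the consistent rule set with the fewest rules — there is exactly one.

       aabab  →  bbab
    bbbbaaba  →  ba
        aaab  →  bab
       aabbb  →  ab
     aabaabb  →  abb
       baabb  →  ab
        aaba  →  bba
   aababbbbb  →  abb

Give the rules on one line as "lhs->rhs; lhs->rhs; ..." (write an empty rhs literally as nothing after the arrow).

aa->b; bbb->a

  | aabab => bbab
  | bbbbaaba => abaaba => abbba => aaa => ba
  | aaab => bab
  | aabbb => bbbb => ab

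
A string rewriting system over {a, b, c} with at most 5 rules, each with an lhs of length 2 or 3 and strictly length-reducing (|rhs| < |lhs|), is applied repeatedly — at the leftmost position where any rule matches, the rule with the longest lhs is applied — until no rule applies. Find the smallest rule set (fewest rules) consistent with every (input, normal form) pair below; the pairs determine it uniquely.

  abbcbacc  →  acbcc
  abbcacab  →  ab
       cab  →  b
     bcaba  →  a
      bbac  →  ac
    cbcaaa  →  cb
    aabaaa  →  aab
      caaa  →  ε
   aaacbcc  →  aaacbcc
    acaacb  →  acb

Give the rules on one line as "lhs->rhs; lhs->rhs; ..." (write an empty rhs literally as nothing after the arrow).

ba->b; bb->; ca->; caa->ca

  | abbcbacc => acbacc => acbcc
  | abbcacab => acacab => acab => ab
  | cab => b
  | bcaba => bba => a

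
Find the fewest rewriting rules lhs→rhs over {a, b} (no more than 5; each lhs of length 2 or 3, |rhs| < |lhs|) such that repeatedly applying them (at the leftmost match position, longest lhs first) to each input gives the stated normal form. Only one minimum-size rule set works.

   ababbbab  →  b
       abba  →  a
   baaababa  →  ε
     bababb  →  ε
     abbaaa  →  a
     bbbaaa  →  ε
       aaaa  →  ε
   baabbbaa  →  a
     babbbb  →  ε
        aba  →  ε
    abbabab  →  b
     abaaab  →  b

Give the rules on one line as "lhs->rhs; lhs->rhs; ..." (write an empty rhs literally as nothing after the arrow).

  | ababbbab => babbbab => bbbab => bab => b
  | abba => bba => a
  | baaababa => aababa => baba => ba => ε
  | bababb => babb => bb => ε

aa->; ab->b; ba->; bb->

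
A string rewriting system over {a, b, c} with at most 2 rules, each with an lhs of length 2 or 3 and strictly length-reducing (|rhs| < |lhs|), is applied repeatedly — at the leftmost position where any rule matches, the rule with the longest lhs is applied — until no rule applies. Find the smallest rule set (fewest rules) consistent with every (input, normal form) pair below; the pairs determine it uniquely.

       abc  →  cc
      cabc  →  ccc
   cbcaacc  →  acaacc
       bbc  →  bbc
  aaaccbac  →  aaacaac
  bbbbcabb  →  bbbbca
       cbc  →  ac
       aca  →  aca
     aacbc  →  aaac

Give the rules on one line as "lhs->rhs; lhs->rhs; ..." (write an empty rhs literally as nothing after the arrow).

  | abc => cc
  | cabc => ccc
  | cbcaacc => acaacc
  | bbc

ab->c; cb->a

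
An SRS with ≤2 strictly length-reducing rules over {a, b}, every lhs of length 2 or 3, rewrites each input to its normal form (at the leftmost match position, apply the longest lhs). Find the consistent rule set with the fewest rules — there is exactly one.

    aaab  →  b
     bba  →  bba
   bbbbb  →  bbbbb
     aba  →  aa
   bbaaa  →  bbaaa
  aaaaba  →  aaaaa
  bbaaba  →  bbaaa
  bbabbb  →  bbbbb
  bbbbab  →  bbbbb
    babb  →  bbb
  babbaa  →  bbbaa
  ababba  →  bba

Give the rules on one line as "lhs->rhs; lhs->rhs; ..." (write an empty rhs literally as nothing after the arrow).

  | aaab => aab => ab => b
  | bba
  | bbbbb
  | aba => aa

ab->b; aba->aa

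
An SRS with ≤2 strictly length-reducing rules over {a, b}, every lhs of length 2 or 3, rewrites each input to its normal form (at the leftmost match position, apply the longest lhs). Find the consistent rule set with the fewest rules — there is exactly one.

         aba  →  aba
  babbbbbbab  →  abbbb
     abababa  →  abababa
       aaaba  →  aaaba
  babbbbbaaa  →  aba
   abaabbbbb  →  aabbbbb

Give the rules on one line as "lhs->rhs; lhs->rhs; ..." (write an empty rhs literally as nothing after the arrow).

  | aba
  | babbbbbbab => babbbbabb => babbabbb => baabbbb => abbbb
  | abababa
  | aaaba

baa->a; bba->ab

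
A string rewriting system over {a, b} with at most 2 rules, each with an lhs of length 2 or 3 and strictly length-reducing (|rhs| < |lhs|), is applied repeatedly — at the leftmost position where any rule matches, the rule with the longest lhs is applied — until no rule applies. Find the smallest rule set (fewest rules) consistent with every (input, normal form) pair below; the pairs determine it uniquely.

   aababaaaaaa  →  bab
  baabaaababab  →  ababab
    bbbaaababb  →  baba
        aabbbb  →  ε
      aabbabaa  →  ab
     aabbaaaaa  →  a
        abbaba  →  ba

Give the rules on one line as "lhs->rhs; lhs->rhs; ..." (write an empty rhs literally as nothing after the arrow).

aa->; bb->

  | aababaaaaaa => babaaaaaa => babaaaa => babaa => bab
  | baabaaababab => bbaaababab => aaababab => ababab
  | bbbaaababb => baaababb => bababb => baba
  | aabbbb => bbbb => bb => ε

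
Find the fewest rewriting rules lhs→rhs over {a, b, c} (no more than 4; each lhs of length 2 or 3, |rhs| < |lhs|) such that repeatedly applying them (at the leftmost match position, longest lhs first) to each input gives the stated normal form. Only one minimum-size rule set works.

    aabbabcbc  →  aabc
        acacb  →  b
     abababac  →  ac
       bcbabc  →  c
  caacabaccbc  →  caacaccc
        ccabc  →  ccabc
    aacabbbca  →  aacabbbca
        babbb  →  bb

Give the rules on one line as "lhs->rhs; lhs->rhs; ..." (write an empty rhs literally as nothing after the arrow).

acb->b; ba->c; cb->

  | aabbabcbc => aabcbcbc => aabcbc => aabc
  | acacb => acb => b
  | abababac => acbabac => babac => cbac => ac
  | bcbabc => babc => cbc => c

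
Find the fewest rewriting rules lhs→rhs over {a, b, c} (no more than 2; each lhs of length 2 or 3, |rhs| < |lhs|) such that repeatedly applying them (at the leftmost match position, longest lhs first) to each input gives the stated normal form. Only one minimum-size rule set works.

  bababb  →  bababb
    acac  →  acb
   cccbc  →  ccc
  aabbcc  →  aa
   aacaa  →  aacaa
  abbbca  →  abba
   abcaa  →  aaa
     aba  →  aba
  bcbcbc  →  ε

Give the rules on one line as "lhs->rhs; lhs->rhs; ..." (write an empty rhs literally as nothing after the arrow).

bc->; cac->cb

  | bababb
  | acac => acb
  | cccbc => ccc
  | aabbcc => aabc => aa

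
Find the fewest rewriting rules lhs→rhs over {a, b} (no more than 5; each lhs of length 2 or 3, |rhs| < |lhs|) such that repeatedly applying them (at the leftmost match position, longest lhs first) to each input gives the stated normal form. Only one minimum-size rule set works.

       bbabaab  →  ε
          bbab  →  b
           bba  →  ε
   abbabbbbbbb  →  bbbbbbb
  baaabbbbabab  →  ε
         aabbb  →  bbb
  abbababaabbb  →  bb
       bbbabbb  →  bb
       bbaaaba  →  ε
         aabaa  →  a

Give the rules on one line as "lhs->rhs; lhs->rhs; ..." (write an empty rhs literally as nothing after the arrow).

  | bbabaab => aabaab => baab => ab => ε
  | bbab => aab => b
  | bba => aa => ε
  | abbabbbbbbb => babbbbbbb => bbbbbbb

aa->; ab->; ba->; bba->aa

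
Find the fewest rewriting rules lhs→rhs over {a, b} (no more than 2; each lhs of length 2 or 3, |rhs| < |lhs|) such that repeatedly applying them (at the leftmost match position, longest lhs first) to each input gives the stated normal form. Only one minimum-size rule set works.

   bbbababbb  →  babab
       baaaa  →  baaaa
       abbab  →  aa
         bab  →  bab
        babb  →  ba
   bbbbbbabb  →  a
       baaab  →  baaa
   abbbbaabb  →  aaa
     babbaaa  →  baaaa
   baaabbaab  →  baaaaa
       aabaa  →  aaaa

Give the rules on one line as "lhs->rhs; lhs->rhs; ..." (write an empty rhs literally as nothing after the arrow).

  | bbbababbb => bababbb => babab
  | baaaa
  | abbab => aab => aa
  | bab

aab->aa; bb->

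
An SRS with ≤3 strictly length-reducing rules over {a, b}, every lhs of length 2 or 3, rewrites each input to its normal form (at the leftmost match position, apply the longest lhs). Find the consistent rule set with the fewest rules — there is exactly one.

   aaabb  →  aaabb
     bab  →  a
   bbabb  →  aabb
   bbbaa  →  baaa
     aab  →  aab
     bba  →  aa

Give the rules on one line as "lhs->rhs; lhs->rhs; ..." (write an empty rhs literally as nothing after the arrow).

bab->a; bba->aa

  | aaabb
  | bab => a
  | bbabb => aabb
  | bbbaa => baaa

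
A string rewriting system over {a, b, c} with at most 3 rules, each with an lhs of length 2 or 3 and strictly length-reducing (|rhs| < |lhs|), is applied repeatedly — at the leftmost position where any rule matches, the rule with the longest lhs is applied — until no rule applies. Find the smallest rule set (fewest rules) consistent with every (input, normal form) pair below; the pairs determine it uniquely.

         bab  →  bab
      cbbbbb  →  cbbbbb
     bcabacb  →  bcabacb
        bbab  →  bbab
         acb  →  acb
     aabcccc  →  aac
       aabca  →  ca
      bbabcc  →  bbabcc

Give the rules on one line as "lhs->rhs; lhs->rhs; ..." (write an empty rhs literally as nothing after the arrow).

aab->; ccc->aa

  | bab
  | cbbbbb
  | bcabacb
  | bbab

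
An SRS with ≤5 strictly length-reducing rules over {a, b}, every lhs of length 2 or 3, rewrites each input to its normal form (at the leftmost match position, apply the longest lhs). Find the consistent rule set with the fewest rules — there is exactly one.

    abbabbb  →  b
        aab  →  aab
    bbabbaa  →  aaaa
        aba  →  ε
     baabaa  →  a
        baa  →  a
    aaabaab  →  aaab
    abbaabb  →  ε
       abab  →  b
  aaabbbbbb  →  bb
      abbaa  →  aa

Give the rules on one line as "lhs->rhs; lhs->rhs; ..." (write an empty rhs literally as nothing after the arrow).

  | abbabbb => baabbb => abbb => bab => b
  | aab
  | bbabbaa => bbbaa => aaaa
  | aba => ε

aba->; abb->ba; ba->; bbb->aa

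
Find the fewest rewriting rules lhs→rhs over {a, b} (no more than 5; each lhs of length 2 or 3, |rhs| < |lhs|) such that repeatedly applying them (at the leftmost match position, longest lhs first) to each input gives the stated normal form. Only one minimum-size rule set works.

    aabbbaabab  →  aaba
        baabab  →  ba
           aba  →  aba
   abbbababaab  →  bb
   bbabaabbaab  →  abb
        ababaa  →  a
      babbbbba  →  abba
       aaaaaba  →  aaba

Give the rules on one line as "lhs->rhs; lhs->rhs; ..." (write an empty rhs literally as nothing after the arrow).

  | aabbbaabab => aabaabab => aabbab => aaba
  | baabab => bbab => ba
  | aba
  | abbbababaab => abababaab => aaabaab => baab => bb

aaa->; baa->b; bab->a; bbb->b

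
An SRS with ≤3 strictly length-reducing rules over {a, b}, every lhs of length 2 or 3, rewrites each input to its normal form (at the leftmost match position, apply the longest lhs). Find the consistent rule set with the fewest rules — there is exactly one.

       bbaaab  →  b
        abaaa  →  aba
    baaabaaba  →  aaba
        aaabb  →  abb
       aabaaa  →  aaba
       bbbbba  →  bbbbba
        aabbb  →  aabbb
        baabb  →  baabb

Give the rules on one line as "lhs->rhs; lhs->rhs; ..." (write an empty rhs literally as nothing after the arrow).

  | bbaaab => bbab => b
  | abaaa => aba
  | baaabaaba => babaaba => aaba
  | aaabb => abb

aaa->a; bab->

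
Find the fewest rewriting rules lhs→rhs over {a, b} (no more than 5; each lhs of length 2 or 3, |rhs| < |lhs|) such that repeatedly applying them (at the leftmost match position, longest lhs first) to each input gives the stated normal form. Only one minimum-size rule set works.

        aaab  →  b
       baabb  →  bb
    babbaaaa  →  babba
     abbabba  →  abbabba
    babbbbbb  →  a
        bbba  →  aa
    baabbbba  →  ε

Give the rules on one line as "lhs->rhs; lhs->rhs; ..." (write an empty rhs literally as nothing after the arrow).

  | aaab => b
  | baabb => bb
  | babbaaaa => babba
  | abbabba

aaa->; aab->; aba->; bbb->a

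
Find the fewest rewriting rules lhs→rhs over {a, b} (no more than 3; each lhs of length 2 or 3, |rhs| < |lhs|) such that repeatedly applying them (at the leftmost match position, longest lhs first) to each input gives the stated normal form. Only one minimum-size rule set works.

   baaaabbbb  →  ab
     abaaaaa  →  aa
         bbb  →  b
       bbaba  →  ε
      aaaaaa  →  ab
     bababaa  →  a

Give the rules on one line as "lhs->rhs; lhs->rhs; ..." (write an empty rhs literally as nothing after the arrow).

aaa->ab; ba->; bb->b

  | baaaabbbb => aaabbbb => abbbbb => abbbb => abbb => abb => ab
  | abaaaaa => aaaaa => abaa => aa
  | bbb => bb => b
  | bbaba => baba => ba => ε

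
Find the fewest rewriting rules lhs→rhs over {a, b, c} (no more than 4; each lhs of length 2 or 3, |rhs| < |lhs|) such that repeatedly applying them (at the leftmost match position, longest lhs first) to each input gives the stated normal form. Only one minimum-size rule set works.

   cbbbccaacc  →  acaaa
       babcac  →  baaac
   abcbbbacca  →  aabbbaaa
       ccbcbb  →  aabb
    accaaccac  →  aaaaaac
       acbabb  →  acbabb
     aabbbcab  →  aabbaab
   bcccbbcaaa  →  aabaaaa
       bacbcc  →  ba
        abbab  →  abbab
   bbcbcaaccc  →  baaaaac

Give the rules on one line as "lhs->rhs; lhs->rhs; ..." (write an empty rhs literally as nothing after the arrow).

  | cbbbccaacc => bccaacc => acaacc => acaaa
  | babcac => baaac
  | abcbbbacca => aabbbacca => aabbbaaa
  | ccbcbb => abcbb => aabb

bc->a; cac->; cbb->; cc->a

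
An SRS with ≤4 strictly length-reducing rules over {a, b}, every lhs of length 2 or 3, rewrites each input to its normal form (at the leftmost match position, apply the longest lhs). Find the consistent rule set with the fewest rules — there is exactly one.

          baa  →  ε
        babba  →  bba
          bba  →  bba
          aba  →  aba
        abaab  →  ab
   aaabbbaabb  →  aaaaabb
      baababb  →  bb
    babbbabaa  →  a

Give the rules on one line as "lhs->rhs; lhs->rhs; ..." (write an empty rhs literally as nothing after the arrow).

  | baa => ε
  | babba => bba
  | bba
  | aba

baa->; bab->b; bbb->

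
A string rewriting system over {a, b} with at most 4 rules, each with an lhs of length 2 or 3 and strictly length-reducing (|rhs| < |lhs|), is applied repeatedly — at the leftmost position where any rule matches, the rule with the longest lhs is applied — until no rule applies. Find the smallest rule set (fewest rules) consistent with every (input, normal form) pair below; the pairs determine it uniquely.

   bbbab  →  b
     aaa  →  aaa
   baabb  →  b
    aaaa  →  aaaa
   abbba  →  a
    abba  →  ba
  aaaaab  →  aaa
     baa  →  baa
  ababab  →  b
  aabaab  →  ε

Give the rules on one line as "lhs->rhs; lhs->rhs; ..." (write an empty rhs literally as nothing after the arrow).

  | bbbab => ab => b
  | aaa
  | baabb => bb => b
  | aaaa

aab->; ab->b; bb->b; bbb->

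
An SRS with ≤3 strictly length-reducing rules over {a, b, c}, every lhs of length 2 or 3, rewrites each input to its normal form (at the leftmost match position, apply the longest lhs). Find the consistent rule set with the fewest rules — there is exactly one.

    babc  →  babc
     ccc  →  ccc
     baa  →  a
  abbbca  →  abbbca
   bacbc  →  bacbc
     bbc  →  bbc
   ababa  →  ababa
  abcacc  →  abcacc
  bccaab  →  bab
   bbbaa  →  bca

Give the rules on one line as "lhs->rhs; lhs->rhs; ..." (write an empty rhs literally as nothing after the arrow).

baa->a; bba->c; cca->

  | babc
  | ccc
  | baa => a
  | abbbca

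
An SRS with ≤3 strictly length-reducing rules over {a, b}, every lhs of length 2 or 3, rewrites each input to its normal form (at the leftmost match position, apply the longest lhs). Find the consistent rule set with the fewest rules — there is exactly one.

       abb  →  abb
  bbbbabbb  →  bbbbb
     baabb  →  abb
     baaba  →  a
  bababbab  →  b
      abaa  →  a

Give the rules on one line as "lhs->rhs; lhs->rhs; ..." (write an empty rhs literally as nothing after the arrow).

aa->a; ba->; bba->

  | abb
  | bbbbabbb => bbbbb
  | baabb => abb
  | baaba => aba => a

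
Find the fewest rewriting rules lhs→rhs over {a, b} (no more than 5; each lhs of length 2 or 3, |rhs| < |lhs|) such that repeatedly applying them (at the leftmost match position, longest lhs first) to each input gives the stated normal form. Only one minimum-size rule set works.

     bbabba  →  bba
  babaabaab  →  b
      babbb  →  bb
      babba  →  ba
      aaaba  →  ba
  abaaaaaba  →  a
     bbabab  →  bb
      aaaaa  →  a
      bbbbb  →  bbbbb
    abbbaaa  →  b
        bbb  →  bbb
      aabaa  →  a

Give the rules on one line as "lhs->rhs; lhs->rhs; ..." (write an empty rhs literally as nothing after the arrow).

aa->a; aaa->; ab->; abb->

  | bbabba => bba
  | babaabaab => baabaab => babaab => baab => bab => b
  | babbb => bb
  | babba => ba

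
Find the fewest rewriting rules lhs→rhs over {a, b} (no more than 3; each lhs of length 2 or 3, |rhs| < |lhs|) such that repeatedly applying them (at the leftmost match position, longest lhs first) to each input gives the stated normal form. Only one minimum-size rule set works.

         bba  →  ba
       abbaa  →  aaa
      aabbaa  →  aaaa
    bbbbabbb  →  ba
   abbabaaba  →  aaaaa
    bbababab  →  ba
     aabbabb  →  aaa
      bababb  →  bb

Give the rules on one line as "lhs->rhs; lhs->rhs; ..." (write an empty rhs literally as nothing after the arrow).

  | bba => ba
  | abbaa => abaa => aaa
  | aabbaa => aabaa => aaaa
  | bbbbabbb => bbbabbb => bbabbb => babbb => babb => bab => ba

ab->a; baa->; bba->ba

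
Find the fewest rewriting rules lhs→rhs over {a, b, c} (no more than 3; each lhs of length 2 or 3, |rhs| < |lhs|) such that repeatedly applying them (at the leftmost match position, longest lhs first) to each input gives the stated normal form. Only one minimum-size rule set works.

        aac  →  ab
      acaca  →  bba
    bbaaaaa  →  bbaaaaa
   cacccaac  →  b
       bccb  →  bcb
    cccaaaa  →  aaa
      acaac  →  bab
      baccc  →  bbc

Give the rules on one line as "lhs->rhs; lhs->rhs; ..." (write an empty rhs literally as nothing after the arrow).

  | aac => ab
  | acaca => baca => bba
  | bbaaaaa
  | cacccaac => cccaac => ccaac => caac => ac => b

ac->b; ca->; cc->c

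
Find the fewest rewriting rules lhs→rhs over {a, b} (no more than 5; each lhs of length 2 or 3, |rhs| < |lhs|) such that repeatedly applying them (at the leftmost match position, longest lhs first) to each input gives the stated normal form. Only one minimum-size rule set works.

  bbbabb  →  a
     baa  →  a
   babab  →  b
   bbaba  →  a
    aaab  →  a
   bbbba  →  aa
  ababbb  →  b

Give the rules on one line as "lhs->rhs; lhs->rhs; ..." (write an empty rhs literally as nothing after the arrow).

  | bbbabb => ababb => babb => bb => a
  | baa => a
  | babab => bab => b
  | bbaba => aaba => a

aab->; ab->b; ba->; bb->a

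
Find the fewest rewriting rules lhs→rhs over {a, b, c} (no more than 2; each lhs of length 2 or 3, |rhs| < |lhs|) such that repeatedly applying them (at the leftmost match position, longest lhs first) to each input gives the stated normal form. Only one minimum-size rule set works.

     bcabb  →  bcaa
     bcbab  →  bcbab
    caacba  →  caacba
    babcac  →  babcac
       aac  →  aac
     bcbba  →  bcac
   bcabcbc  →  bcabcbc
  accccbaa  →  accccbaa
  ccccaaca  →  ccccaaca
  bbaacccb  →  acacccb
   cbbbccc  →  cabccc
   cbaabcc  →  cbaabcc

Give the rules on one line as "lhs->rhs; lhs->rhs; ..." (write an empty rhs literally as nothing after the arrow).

  | bcabb => bcaa
  | bcbab
  | caacba
  | babcac

bb->a; bba->ac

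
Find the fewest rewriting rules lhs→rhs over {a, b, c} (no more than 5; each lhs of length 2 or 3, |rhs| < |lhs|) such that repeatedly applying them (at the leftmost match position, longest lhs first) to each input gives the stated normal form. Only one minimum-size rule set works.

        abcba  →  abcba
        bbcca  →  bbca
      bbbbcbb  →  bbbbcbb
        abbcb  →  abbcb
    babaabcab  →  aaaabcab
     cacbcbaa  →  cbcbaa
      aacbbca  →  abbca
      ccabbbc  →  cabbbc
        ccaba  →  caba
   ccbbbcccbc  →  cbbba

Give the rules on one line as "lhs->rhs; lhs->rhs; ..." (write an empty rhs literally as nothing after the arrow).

ac->; bab->aa; cc->c; ccc->ba

  | abcba
  | bbcca => bbca
  | bbbbcbb
  | abbcb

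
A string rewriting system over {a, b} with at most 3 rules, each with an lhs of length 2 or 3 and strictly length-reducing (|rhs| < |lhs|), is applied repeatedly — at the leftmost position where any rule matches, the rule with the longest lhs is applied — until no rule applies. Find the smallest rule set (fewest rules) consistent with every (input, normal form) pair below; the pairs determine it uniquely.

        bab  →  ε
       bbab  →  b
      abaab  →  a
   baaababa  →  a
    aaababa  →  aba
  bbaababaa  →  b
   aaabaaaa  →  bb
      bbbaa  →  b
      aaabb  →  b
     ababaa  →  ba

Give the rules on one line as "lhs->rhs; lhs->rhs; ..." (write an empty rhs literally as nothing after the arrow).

aa->b; bab->; bbb->

  | bab => ε
  | bbab => b
  | abaab => abbb => a
  | baaababa => bbababa => baba => a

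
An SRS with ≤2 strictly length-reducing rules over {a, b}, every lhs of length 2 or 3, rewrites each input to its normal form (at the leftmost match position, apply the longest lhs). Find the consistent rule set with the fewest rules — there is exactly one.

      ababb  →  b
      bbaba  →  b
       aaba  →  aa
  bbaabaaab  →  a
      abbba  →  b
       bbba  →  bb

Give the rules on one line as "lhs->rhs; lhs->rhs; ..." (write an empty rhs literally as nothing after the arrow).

  | ababb => abb => b
  | bbaba => bba => b
  | aaba => aa
  | bbaabaaab => babaaab => baaab => aab => a

ab->; ba->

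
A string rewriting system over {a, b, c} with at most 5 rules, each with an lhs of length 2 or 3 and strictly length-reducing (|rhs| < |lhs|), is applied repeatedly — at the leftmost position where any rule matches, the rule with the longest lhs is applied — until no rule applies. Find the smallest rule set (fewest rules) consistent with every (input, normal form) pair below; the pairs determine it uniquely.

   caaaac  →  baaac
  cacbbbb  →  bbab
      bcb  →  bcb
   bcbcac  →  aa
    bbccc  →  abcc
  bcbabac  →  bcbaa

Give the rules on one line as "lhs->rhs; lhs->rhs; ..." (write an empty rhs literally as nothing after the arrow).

bac->a; bbb->aa; bbc->ab; ca->b

  | caaaac => baaac
  | cacbbbb => bcbbbb => bcaab => bbab
  | bcb
  | bcbcac => bcbbc => bcab => bbb => aa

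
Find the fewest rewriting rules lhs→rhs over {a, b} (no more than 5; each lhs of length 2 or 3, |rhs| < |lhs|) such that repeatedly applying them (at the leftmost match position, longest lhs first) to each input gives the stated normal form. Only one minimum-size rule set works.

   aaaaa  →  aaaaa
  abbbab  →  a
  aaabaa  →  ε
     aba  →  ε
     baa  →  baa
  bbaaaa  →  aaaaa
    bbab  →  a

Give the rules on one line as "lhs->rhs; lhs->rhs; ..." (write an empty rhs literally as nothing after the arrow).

ab->; aba->bb; bb->; bba->aa

  | aaaaa
  | abbbab => bbab => aab => a
  | aaabaa => aabba => aba => bb => ε
  | aba => bb => ε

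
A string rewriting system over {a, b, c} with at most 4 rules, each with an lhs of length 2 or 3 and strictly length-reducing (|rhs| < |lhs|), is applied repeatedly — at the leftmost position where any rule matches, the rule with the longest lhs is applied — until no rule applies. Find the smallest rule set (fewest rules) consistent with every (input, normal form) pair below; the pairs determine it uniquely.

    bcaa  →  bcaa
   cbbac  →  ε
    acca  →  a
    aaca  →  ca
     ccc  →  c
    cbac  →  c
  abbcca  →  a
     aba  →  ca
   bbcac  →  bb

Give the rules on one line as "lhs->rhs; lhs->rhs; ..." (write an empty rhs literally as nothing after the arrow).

  | bcaa
  | cbbac => abac => cac => cc => ε
  | acca => cca => a
  | aaca => aca => ca

ab->c; ac->c; cb->a; cc->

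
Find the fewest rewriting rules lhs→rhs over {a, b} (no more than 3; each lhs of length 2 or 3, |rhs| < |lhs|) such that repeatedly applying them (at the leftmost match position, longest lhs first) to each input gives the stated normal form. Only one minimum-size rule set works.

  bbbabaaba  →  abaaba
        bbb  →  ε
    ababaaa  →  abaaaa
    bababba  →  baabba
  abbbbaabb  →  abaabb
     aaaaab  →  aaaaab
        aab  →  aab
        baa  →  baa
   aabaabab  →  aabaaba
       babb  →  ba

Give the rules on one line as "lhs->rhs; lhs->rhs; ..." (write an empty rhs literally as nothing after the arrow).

bab->ba; bbb->

  | bbbabaaba => abaaba
  | bbb => ε
  | ababaaa => abaaaa
  | bababba => baabba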